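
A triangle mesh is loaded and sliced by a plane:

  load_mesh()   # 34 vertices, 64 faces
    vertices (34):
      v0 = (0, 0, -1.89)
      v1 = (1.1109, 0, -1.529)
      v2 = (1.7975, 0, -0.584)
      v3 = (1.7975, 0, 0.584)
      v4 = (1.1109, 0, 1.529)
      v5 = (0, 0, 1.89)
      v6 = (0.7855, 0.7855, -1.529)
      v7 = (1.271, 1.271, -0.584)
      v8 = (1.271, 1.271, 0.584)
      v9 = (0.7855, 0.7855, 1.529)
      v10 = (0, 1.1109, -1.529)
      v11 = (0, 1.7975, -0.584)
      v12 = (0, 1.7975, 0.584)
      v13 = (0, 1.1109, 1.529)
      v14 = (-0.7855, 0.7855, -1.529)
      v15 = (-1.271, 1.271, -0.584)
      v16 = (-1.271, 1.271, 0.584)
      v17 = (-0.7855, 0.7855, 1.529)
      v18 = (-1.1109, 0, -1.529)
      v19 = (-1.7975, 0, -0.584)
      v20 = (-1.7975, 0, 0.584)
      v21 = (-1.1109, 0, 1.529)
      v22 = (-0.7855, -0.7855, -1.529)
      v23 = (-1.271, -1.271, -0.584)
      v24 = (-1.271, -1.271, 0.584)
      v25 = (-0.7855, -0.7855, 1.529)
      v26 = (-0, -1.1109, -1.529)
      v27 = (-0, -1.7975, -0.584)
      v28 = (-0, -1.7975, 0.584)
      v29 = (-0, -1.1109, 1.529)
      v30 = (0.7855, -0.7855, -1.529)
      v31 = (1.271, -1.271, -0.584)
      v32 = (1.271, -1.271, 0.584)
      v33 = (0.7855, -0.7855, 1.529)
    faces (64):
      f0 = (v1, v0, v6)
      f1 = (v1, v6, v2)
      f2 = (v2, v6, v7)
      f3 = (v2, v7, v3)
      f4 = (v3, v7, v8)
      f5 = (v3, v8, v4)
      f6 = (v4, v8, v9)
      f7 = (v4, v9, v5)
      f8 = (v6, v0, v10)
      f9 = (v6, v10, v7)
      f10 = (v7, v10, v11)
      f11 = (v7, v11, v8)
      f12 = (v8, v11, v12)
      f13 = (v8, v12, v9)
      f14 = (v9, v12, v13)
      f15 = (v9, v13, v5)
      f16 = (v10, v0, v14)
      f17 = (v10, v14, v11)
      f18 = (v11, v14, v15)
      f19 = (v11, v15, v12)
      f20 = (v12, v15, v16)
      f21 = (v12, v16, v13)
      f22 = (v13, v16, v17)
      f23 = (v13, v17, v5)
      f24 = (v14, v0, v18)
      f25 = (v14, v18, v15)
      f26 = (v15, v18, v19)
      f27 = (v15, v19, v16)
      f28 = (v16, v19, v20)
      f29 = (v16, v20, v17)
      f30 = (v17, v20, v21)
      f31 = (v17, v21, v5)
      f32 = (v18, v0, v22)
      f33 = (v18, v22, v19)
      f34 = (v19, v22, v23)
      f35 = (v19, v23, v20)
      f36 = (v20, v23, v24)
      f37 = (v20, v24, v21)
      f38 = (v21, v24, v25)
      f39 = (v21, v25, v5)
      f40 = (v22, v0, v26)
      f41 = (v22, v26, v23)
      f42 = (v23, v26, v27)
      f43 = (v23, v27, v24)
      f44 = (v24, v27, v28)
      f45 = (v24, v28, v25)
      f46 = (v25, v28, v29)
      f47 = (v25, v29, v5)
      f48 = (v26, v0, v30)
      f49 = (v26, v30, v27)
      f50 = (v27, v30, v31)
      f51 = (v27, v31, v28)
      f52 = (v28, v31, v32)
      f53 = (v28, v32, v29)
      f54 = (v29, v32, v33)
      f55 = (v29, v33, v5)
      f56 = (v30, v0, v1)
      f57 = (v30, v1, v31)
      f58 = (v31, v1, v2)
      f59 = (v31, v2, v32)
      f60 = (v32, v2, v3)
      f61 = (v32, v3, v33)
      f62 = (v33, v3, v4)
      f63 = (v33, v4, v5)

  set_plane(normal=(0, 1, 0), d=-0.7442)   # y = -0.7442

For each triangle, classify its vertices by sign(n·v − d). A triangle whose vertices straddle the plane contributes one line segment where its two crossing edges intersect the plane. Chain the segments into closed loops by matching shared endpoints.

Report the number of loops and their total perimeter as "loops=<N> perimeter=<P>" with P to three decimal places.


loops=1 perimeter=10.258

Straddling triangles (20 of 64):
  (v18,v0,v22) [++-] → (-0.7442, -0.7442, -1.54798)–(-0.802609, -0.7442, -1.529)  len=0.0614
  (v18,v22,v19) [+-+] → (-0.802609, -0.7442, -1.529)–(-0.838709, -0.7442, -1.47931)  len=0.0614
  (v19,v22,v23) [+--] → (-0.838709, -0.7442, -1.47931)–(-1.48922, -0.7442, -0.584)  len=1.1067
  (v19,v23,v20) [+-+] → (-1.48922, -0.7442, -0.584)–(-1.48922, -0.7442, -0.0998911)  len=0.4841
  (v20,v23,v24) [+--] → (-1.48922, -0.7442, -0.0998911)–(-1.48922, -0.7442, 0.584)  len=0.6839
  (v20,v24,v21) [+-+] → (-1.48922, -0.7442, 0.584)–(-1.20464, -0.7442, 0.975681)  len=0.4841
  (v21,v24,v25) [+--] → (-1.20464, -0.7442, 0.975681)–(-0.802609, -0.7442, 1.529)  len=0.6840
  (v21,v25,v5) [+-+] → (-0.802609, -0.7442, 1.529)–(-0.7442, -0.7442, 1.54798)  len=0.0614
  (v22,v0,v26) [-+-] → (-0.7442, -0.7442, -1.54798)–(0, -0.7442, -1.64816)  len=0.7509
  (v25,v29,v5) [--+] → (0, -0.7442, 1.64816)–(-0.7442, -0.7442, 1.54798)  len=0.7509
  (v26,v0,v30) [-+-] → (0, -0.7442, -1.64816)–(0.7442, -0.7442, -1.54798)  len=0.7509
  (v29,v33,v5) [--+] → (0.7442, -0.7442, 1.54798)–(0, -0.7442, 1.64816)  len=0.7509
  (v30,v0,v1) [-++] → (0.7442, -0.7442, -1.54798)–(0.802609, -0.7442, -1.529)  len=0.0614
  (v30,v1,v31) [-+-] → (0.802609, -0.7442, -1.529)–(1.20464, -0.7442, -0.975681)  len=0.6840
  (v31,v1,v2) [-++] → (1.20464, -0.7442, -0.975681)–(1.48922, -0.7442, -0.584)  len=0.4841
  (v31,v2,v32) [-+-] → (1.48922, -0.7442, -0.584)–(1.48922, -0.7442, 0.0998911)  len=0.6839
  (v32,v2,v3) [-++] → (1.48922, -0.7442, 0.0998911)–(1.48922, -0.7442, 0.584)  len=0.4841
  (v32,v3,v33) [-+-] → (1.48922, -0.7442, 0.584)–(0.838709, -0.7442, 1.47931)  len=1.1067
  (v33,v3,v4) [-++] → (0.838709, -0.7442, 1.47931)–(0.802609, -0.7442, 1.529)  len=0.0614
  (v33,v4,v5) [-++] → (0.802609, -0.7442, 1.529)–(0.7442, -0.7442, 1.54798)  len=0.0614

Chained into 1 loop(s):
  loop 1: 20 segments, perimeter = 10.2577
Total perimeter = 10.258


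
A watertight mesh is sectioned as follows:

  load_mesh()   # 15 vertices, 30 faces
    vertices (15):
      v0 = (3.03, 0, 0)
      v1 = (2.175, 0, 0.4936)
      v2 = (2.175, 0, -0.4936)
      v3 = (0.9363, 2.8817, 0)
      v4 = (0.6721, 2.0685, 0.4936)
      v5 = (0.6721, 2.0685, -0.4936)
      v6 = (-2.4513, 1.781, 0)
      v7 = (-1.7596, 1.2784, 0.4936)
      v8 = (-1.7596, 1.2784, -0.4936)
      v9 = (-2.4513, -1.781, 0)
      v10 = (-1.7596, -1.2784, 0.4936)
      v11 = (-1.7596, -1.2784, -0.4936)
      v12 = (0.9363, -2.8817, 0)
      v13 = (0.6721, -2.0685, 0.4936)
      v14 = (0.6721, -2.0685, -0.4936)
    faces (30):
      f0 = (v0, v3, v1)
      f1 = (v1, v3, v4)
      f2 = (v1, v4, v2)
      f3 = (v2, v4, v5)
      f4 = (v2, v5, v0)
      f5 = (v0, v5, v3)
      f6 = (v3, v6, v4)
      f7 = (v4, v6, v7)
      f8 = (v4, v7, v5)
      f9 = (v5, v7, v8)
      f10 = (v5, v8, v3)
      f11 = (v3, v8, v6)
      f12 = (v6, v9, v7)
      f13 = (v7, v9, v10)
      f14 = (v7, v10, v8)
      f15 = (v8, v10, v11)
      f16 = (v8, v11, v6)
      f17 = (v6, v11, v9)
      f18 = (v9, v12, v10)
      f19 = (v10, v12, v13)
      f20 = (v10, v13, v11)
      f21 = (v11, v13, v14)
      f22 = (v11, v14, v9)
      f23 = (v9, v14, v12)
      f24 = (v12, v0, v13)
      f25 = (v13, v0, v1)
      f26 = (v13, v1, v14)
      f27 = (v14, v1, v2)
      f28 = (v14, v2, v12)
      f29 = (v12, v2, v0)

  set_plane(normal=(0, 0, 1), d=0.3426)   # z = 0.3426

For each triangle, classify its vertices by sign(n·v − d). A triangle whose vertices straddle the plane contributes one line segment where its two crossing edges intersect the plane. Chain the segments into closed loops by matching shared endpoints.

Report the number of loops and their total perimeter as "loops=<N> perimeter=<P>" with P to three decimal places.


Straddling triangles (20 of 30):
  (v0,v3,v1) [--+] → (1.79606, 0.881557, 0.3426)–(2.43656, 0, 0.3426)  len=1.0897
  (v1,v3,v4) [+-+] → (1.79606, 0.881557, 0.3426)–(0.752923, 2.31727, 0.3426)  len=1.7747
  (v1,v4,v2) [++-] → (0.90198, 1.75211, 0.3426)–(2.175, 0, 0.3426)  len=2.1657
  (v2,v4,v5) [-+-] → (0.90198, 1.75211, 0.3426)–(0.6721, 2.0685, 0.3426)  len=0.3911
  (v3,v6,v4) [--+] → (-0.283397, 1.98055, 0.3426)–(0.752923, 2.31727, 0.3426)  len=1.0897
  (v4,v6,v7) [+-+] → (-0.283397, 1.98055, 0.3426)–(-1.9712, 1.43215, 0.3426)  len=1.7747
  (v4,v7,v5) [++-] → (-1.38765, 1.39925, 0.3426)–(0.6721, 2.0685, 0.3426)  len=2.1657
  (v5,v7,v8) [-+-] → (-1.38765, 1.39925, 0.3426)–(-1.7596, 1.2784, 0.3426)  len=0.3911
  (v6,v9,v7) [--+] → (-1.9712, 0.342481, 0.3426)–(-1.9712, 1.43215, 0.3426)  len=1.0897
  (v7,v9,v10) [+-+] → (-1.9712, 0.342481, 0.3426)–(-1.9712, -1.43215, 0.3426)  len=1.7746
  (v7,v10,v8) [++-] → (-1.7596, -0.887317, 0.3426)–(-1.7596, 1.2784, 0.3426)  len=2.1657
  (v8,v10,v11) [-+-] → (-1.7596, -0.887317, 0.3426)–(-1.7596, -1.2784, 0.3426)  len=0.3911
  (v9,v12,v10) [--+] → (-0.934882, -1.76887, 0.3426)–(-1.9712, -1.43215, 0.3426)  len=1.0897
  (v10,v12,v13) [+-+] → (-0.934882, -1.76887, 0.3426)–(0.752923, -2.31727, 0.3426)  len=1.7747
  (v10,v13,v11) [++-] → (0.300152, -1.94765, 0.3426)–(-1.7596, -1.2784, 0.3426)  len=2.1657
  (v11,v13,v14) [-+-] → (0.300152, -1.94765, 0.3426)–(0.6721, -2.0685, 0.3426)  len=0.3911
  (v12,v0,v13) [--+] → (1.39342, -1.43571, 0.3426)–(0.752923, -2.31727, 0.3426)  len=1.0897
  (v13,v0,v1) [+-+] → (1.39342, -1.43571, 0.3426)–(2.43656, 0, 0.3426)  len=1.7747
  (v13,v1,v14) [++-] → (1.94512, -0.316393, 0.3426)–(0.6721, -2.0685, 0.3426)  len=2.1657
  (v14,v1,v2) [-+-] → (1.94512, -0.316393, 0.3426)–(2.175, 0, 0.3426)  len=0.3911

Chained into 2 loop(s):
  loop 1: 10 segments, perimeter = 14.3216
  loop 2: 10 segments, perimeter = 12.7841
Total perimeter = 27.106

loops=2 perimeter=27.106


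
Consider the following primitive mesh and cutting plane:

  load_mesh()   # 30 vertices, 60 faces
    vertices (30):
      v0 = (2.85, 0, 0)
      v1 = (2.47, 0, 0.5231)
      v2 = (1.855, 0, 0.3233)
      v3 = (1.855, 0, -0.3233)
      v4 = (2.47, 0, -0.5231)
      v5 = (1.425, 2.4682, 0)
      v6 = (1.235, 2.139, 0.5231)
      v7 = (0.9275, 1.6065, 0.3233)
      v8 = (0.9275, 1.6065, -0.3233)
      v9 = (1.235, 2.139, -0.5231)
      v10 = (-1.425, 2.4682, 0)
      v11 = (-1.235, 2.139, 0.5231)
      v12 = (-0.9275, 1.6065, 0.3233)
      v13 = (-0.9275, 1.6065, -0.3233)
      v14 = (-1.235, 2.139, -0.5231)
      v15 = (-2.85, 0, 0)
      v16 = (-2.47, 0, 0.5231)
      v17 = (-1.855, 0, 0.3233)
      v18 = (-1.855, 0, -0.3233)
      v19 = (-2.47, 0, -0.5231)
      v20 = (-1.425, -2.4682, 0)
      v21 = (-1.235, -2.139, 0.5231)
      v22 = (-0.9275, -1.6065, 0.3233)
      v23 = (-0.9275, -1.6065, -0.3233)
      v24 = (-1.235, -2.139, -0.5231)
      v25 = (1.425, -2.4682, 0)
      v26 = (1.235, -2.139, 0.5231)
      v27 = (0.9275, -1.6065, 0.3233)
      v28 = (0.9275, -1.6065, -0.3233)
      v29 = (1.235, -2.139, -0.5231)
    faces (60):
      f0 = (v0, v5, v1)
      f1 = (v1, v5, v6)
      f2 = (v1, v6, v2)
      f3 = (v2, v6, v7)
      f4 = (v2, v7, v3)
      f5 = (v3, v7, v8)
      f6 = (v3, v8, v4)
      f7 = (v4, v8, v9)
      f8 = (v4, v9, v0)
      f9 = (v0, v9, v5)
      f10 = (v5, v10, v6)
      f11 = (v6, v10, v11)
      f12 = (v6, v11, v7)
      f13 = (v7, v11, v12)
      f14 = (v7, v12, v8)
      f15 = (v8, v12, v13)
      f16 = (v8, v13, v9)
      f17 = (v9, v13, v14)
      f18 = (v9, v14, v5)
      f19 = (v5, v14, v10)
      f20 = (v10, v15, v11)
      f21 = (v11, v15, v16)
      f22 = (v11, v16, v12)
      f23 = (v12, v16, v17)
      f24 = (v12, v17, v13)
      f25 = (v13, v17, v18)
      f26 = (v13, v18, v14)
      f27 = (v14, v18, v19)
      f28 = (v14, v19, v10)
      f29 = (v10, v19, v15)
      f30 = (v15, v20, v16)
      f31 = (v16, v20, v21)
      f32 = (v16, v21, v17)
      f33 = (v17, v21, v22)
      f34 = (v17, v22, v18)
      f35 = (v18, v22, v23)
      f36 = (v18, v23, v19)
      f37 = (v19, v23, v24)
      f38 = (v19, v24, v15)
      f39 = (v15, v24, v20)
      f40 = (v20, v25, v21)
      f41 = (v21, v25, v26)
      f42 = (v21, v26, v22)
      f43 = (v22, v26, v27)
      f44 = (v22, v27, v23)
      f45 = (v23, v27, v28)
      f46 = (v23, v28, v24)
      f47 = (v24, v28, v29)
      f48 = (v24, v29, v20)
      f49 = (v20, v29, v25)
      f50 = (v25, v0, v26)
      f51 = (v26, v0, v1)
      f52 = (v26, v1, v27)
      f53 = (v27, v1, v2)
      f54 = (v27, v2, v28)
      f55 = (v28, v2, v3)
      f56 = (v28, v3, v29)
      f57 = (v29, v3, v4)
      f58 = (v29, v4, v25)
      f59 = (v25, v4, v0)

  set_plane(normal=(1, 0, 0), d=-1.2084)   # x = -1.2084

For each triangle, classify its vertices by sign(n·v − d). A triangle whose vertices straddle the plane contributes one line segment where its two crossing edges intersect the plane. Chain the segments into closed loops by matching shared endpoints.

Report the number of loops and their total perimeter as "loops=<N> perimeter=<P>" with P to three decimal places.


Straddling triangles (24 of 60):
  (v5,v10,v6) [+-+] → (-1.2084, 2.4682, 0)–(-1.2084, 2.44139, 0.0425953)  len=0.0503
  (v6,v10,v11) [+--] → (-1.2084, 2.44139, 0.0425953)–(-1.2084, 2.139, 0.5231)  len=0.5677
  (v6,v11,v7) [+-+] → (-1.2084, 2.139, 0.5231)–(-1.2084, 2.13245, 0.520642)  len=0.0070
  (v7,v11,v12) [+-+] → (-1.2084, 2.13245, 0.520642)–(-1.2084, 2.09294, 0.505816)  len=0.0422
  (v9,v13,v14) [++-] → (-1.2084, 2.09294, -0.505816)–(-1.2084, 2.139, -0.5231)  len=0.0492
  (v9,v14,v5) [+-+] → (-1.2084, 2.139, -0.5231)–(-1.2084, 2.14229, -0.517869)  len=0.0062
  (v5,v14,v10) [+--] → (-1.2084, 2.14229, -0.517869)–(-1.2084, 2.4682, 0)  len=0.6119
  (v11,v16,v12) [--+] → (-1.2084, 1.31395, 0.359685)–(-1.2084, 2.09294, 0.505816)  len=0.7926
  (v12,v16,v17) [+--] → (-1.2084, 1.31395, 0.359685)–(-1.2084, 1.11996, 0.3233)  len=0.1974
  (v12,v17,v13) [+-+] → (-1.2084, 1.11996, 0.3233)–(-1.2084, 1.11996, -0.127473)  len=0.4508
  (v13,v17,v18) [+--] → (-1.2084, 1.11996, -0.127473)–(-1.2084, 1.11996, -0.3233)  len=0.1958
  (v13,v18,v14) [+--] → (-1.2084, 1.11996, -0.3233)–(-1.2084, 2.09294, -0.505816)  len=0.9899
  (v17,v21,v22) [--+] → (-1.2084, -2.09294, 0.505816)–(-1.2084, -1.11996, 0.3233)  len=0.9899
  (v17,v22,v18) [-+-] → (-1.2084, -1.11996, 0.3233)–(-1.2084, -1.11996, 0.127473)  len=0.1958
  (v18,v22,v23) [-++] → (-1.2084, -1.11996, 0.127473)–(-1.2084, -1.11996, -0.3233)  len=0.4508
  (v18,v23,v19) [-+-] → (-1.2084, -1.11996, -0.3233)–(-1.2084, -1.31395, -0.359685)  len=0.1974
  (v19,v23,v24) [-+-] → (-1.2084, -1.31395, -0.359685)–(-1.2084, -2.09294, -0.505816)  len=0.7926
  (v20,v25,v21) [-+-] → (-1.2084, -2.4682, 0)–(-1.2084, -2.14229, 0.517869)  len=0.6119
  (v21,v25,v26) [-++] → (-1.2084, -2.14229, 0.517869)–(-1.2084, -2.139, 0.5231)  len=0.0062
  (v21,v26,v22) [-++] → (-1.2084, -2.139, 0.5231)–(-1.2084, -2.09294, 0.505816)  len=0.0492
  (v23,v28,v24) [++-] → (-1.2084, -2.13245, -0.520642)–(-1.2084, -2.09294, -0.505816)  len=0.0422
  (v24,v28,v29) [-++] → (-1.2084, -2.13245, -0.520642)–(-1.2084, -2.139, -0.5231)  len=0.0070
  (v24,v29,v20) [-+-] → (-1.2084, -2.139, -0.5231)–(-1.2084, -2.44139, -0.0425953)  len=0.5677
  (v20,v29,v25) [-++] → (-1.2084, -2.44139, -0.0425953)–(-1.2084, -2.4682, 0)  len=0.0503

Chained into 2 loop(s):
  loop 1: 12 segments, perimeter = 3.9610
  loop 2: 12 segments, perimeter = 3.9610
Total perimeter = 7.922

loops=2 perimeter=7.922


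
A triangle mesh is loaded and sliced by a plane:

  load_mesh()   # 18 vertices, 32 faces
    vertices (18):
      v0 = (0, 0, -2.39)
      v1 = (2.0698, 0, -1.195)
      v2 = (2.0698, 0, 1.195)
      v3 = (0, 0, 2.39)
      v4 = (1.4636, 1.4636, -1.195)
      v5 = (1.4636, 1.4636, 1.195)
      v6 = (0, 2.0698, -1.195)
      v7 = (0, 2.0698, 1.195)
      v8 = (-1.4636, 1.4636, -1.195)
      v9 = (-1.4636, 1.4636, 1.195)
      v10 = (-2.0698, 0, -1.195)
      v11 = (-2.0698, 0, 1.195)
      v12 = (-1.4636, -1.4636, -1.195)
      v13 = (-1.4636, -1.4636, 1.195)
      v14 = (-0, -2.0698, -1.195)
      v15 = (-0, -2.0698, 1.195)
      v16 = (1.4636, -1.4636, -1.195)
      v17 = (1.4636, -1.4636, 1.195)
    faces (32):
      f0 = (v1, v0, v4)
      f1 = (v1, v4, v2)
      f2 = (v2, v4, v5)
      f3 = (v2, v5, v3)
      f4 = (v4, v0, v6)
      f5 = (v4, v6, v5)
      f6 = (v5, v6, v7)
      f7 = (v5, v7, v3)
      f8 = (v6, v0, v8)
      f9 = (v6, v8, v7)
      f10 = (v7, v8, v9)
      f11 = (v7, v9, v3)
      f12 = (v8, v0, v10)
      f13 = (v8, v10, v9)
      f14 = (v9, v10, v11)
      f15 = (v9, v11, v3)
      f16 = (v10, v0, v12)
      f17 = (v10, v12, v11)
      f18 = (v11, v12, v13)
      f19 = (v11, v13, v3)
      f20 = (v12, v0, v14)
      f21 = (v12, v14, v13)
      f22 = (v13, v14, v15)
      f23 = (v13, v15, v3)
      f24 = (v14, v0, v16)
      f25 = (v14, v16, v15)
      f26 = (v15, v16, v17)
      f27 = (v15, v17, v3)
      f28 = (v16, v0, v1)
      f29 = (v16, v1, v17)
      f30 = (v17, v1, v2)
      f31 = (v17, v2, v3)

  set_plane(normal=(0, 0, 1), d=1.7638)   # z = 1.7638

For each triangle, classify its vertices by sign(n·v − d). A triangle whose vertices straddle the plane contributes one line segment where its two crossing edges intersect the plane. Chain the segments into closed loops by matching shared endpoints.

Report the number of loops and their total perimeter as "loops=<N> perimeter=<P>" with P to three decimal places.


loops=1 perimeter=6.641

Straddling triangles (8 of 32):
  (v2,v5,v3) [--+] → (0.766951, 0.766951, 1.7638)–(1.08461, 0, 1.7638)  len=0.8301
  (v5,v7,v3) [--+] → (0, 1.08461, 1.7638)–(0.766951, 0.766951, 1.7638)  len=0.8301
  (v7,v9,v3) [--+] → (-0.766951, 0.766951, 1.7638)–(0, 1.08461, 1.7638)  len=0.8301
  (v9,v11,v3) [--+] → (-1.08461, 0, 1.7638)–(-0.766951, 0.766951, 1.7638)  len=0.8301
  (v11,v13,v3) [--+] → (-0.766951, -0.766951, 1.7638)–(-1.08461, 0, 1.7638)  len=0.8301
  (v13,v15,v3) [--+] → (0, -1.08461, 1.7638)–(-0.766951, -0.766951, 1.7638)  len=0.8301
  (v15,v17,v3) [--+] → (0.766951, -0.766951, 1.7638)–(0, -1.08461, 1.7638)  len=0.8301
  (v17,v2,v3) [--+] → (1.08461, 0, 1.7638)–(0.766951, -0.766951, 1.7638)  len=0.8301

Chained into 1 loop(s):
  loop 1: 8 segments, perimeter = 6.6411
Total perimeter = 6.641


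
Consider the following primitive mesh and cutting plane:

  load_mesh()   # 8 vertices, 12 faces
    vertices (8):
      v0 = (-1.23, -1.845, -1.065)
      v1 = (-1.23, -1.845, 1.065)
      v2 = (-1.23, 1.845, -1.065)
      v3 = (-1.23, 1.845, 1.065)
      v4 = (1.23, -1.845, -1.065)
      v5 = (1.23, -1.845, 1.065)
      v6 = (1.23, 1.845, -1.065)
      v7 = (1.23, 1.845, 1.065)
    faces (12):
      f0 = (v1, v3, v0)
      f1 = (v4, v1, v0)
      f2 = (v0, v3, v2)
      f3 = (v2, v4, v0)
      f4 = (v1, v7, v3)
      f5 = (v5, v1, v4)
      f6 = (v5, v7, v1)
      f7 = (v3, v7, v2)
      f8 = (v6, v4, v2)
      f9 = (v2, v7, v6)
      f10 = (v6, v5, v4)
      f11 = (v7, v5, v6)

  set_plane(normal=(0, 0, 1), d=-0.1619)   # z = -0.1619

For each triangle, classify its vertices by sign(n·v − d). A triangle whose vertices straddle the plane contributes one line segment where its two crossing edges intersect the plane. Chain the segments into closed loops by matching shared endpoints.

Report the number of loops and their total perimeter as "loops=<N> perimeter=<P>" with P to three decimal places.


loops=1 perimeter=12.300

Straddling triangles (8 of 12):
  (v1,v3,v0) [++-] → (-1.23, -0.280475, -0.1619)–(-1.23, -1.845, -0.1619)  len=1.5645
  (v4,v1,v0) [-+-] → (0.186983, -1.845, -0.1619)–(-1.23, -1.845, -0.1619)  len=1.4170
  (v0,v3,v2) [-+-] → (-1.23, -0.280475, -0.1619)–(-1.23, 1.845, -0.1619)  len=2.1255
  (v5,v1,v4) [++-] → (0.186983, -1.845, -0.1619)–(1.23, -1.845, -0.1619)  len=1.0430
  (v3,v7,v2) [++-] → (-0.186983, 1.845, -0.1619)–(-1.23, 1.845, -0.1619)  len=1.0430
  (v2,v7,v6) [-+-] → (-0.186983, 1.845, -0.1619)–(1.23, 1.845, -0.1619)  len=1.4170
  (v6,v5,v4) [-+-] → (1.23, 0.280475, -0.1619)–(1.23, -1.845, -0.1619)  len=2.1255
  (v7,v5,v6) [++-] → (1.23, 0.280475, -0.1619)–(1.23, 1.845, -0.1619)  len=1.5645

Chained into 1 loop(s):
  loop 1: 8 segments, perimeter = 12.3000
Total perimeter = 12.300


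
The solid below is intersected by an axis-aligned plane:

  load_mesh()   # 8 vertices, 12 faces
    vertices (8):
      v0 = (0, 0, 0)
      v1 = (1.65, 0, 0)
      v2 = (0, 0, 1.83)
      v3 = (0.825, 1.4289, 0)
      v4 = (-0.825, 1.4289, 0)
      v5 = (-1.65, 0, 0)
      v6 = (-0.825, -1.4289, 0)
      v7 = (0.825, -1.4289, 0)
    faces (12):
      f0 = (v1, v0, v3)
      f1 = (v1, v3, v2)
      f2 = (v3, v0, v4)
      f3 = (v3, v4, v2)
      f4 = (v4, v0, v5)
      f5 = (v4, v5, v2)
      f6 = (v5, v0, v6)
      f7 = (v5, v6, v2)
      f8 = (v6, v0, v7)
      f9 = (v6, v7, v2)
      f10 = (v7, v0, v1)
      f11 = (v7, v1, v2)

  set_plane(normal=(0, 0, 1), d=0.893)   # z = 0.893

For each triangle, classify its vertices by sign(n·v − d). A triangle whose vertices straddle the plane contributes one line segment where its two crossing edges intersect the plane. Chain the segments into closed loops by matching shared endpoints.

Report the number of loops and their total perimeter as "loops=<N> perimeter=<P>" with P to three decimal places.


loops=1 perimeter=5.069

Straddling triangles (6 of 12):
  (v1,v3,v2) [--+] → (0.422418, 0.731628, 0.893)–(0.844836, 0, 0.893)  len=0.8448
  (v3,v4,v2) [--+] → (-0.422418, 0.731628, 0.893)–(0.422418, 0.731628, 0.893)  len=0.8448
  (v4,v5,v2) [--+] → (-0.844836, 0, 0.893)–(-0.422418, 0.731628, 0.893)  len=0.8448
  (v5,v6,v2) [--+] → (-0.422418, -0.731628, 0.893)–(-0.844836, 0, 0.893)  len=0.8448
  (v6,v7,v2) [--+] → (0.422418, -0.731628, 0.893)–(-0.422418, -0.731628, 0.893)  len=0.8448
  (v7,v1,v2) [--+] → (0.844836, 0, 0.893)–(0.422418, -0.731628, 0.893)  len=0.8448

Chained into 1 loop(s):
  loop 1: 6 segments, perimeter = 5.0689
Total perimeter = 5.069


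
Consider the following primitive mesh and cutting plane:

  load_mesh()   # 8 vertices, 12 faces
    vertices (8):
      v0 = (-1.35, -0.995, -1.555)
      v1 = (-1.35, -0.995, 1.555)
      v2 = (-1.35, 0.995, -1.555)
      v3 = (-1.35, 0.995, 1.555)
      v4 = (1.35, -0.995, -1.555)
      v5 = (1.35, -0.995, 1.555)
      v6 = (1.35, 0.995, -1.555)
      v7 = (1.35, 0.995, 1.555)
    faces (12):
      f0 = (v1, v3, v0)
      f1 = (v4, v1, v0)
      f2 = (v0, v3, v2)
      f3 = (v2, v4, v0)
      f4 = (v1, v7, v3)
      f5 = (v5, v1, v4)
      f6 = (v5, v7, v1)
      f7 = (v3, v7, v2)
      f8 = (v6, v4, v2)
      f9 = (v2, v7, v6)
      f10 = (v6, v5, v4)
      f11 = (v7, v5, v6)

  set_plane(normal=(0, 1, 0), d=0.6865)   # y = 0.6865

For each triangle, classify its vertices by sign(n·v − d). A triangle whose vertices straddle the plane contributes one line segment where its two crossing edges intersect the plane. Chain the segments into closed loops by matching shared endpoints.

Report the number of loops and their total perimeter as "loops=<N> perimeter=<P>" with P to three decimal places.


Straddling triangles (8 of 12):
  (v1,v3,v0) [-+-] → (-1.35, 0.6865, 1.555)–(-1.35, 0.6865, 1.07287)  len=0.4821
  (v0,v3,v2) [-++] → (-1.35, 0.6865, 1.07287)–(-1.35, 0.6865, -1.555)  len=2.6279
  (v2,v4,v0) [+--] → (-0.931432, 0.6865, -1.555)–(-1.35, 0.6865, -1.555)  len=0.4186
  (v1,v7,v3) [-++] → (0.931432, 0.6865, 1.555)–(-1.35, 0.6865, 1.555)  len=2.2814
  (v5,v7,v1) [-+-] → (1.35, 0.6865, 1.555)–(0.931432, 0.6865, 1.555)  len=0.4186
  (v6,v4,v2) [+-+] → (1.35, 0.6865, -1.555)–(-0.931432, 0.6865, -1.555)  len=2.2814
  (v6,v5,v4) [+--] → (1.35, 0.6865, -1.07287)–(1.35, 0.6865, -1.555)  len=0.4821
  (v7,v5,v6) [+-+] → (1.35, 0.6865, 1.555)–(1.35, 0.6865, -1.07287)  len=2.6279

Chained into 1 loop(s):
  loop 1: 8 segments, perimeter = 11.6200
Total perimeter = 11.620

loops=1 perimeter=11.620


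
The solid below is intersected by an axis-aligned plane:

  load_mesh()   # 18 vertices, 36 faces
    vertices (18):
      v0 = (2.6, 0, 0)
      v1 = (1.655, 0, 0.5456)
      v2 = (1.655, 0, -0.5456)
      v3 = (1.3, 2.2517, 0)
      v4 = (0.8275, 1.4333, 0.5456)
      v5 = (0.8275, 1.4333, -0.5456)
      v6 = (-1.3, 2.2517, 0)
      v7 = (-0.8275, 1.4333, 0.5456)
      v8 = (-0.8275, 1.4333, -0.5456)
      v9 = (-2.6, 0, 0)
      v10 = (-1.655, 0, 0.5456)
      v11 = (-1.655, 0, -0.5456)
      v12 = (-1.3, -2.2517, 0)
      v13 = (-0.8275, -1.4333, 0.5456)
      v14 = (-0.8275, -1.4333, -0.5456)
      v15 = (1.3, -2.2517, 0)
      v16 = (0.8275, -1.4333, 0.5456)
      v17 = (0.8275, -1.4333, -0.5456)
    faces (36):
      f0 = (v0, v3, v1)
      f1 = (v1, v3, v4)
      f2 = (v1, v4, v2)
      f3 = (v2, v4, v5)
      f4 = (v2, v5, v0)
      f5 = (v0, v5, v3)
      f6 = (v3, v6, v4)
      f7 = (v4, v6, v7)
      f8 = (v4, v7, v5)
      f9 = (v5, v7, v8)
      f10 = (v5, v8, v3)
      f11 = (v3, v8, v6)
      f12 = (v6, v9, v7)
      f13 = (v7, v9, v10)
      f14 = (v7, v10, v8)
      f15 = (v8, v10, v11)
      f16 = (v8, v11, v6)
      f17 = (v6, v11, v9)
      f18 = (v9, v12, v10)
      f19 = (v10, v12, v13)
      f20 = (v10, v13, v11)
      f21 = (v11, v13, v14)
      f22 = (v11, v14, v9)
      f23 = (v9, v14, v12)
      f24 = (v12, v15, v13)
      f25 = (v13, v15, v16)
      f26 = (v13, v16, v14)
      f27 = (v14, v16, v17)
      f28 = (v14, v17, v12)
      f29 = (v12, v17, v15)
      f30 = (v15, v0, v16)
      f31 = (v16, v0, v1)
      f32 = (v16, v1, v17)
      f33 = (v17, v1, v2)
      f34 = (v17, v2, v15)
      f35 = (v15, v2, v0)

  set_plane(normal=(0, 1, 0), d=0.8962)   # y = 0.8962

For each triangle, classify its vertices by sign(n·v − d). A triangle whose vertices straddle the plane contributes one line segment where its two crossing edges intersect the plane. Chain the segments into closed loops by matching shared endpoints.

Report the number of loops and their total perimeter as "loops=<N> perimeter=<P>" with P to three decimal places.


Straddling triangles (12 of 36):
  (v0,v3,v1) [-+-] → (2.08259, 0.8962, 0)–(1.51371, 0.8962, 0.328446)  len=0.6569
  (v1,v3,v4) [-++] → (1.51371, 0.8962, 0.328446)–(1.13759, 0.8962, 0.5456)  len=0.4343
  (v1,v4,v2) [-+-] → (1.13759, 0.8962, 0.5456)–(1.13759, 0.8962, 0.136695)  len=0.4089
  (v2,v4,v5) [-++] → (1.13759, 0.8962, 0.136695)–(1.13759, 0.8962, -0.5456)  len=0.6823
  (v2,v5,v0) [-+-] → (1.13759, 0.8962, -0.5456)–(1.49171, 0.8962, -0.341148)  len=0.4089
  (v0,v5,v3) [-++] → (1.49171, 0.8962, -0.341148)–(2.08259, 0.8962, 0)  len=0.6823
  (v6,v9,v7) [+-+] → (-2.08259, 0.8962, 0)–(-1.49171, 0.8962, 0.341148)  len=0.6823
  (v7,v9,v10) [+--] → (-1.49171, 0.8962, 0.341148)–(-1.13759, 0.8962, 0.5456)  len=0.4089
  (v7,v10,v8) [+-+] → (-1.13759, 0.8962, 0.5456)–(-1.13759, 0.8962, -0.136695)  len=0.6823
  (v8,v10,v11) [+--] → (-1.13759, 0.8962, -0.136695)–(-1.13759, 0.8962, -0.5456)  len=0.4089
  (v8,v11,v6) [+-+] → (-1.13759, 0.8962, -0.5456)–(-1.51371, 0.8962, -0.328446)  len=0.4343
  (v6,v11,v9) [+--] → (-1.51371, 0.8962, -0.328446)–(-2.08259, 0.8962, 0)  len=0.6569

Chained into 2 loop(s):
  loop 1: 6 segments, perimeter = 3.2736
  loop 2: 6 segments, perimeter = 3.2736
Total perimeter = 6.547

loops=2 perimeter=6.547


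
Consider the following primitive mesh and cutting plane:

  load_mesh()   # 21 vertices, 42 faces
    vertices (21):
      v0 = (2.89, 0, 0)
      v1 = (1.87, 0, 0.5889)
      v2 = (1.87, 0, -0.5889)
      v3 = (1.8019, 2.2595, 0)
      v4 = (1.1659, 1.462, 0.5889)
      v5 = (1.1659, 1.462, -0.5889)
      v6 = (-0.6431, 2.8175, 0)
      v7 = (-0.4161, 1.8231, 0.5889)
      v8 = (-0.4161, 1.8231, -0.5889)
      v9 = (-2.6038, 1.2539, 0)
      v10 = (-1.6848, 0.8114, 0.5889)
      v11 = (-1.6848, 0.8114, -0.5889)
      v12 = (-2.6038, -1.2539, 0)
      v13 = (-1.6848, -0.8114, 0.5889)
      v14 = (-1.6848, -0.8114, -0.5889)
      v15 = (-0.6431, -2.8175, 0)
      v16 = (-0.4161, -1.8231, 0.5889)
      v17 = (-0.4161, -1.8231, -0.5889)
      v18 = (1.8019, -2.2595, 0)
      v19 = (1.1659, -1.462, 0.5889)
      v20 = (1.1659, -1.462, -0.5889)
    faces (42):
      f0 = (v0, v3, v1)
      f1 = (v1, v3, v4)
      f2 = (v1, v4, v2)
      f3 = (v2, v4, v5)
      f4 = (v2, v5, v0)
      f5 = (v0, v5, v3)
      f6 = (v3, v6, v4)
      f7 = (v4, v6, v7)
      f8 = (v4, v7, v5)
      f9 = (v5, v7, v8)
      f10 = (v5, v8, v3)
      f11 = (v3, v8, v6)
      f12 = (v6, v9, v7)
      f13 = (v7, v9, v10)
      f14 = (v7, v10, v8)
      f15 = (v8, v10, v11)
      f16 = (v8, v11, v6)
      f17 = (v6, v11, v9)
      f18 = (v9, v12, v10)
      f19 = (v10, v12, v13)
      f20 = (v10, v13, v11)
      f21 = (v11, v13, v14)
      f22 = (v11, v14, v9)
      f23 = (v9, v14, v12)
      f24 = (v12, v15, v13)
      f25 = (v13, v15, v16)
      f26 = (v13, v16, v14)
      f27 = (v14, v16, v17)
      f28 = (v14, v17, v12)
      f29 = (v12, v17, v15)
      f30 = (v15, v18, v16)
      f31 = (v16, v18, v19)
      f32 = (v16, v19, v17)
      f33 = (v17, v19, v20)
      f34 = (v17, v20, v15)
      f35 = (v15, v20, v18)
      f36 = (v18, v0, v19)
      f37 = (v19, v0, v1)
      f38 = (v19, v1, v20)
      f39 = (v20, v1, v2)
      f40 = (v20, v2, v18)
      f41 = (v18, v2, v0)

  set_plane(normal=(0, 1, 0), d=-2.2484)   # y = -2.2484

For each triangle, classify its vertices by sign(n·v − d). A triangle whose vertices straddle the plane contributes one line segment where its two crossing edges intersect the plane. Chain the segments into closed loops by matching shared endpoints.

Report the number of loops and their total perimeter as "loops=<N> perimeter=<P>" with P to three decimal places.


Straddling triangles (10 of 42):
  (v12,v15,v13) [+-+] → (-1.35673, -2.2484, 0)–(-0.938614, -2.2484, 0.167062)  len=0.4503
  (v13,v15,v16) [+-+] → (-0.938614, -2.2484, 0.167062)–(-0.513187, -2.2484, 0.33703)  len=0.4581
  (v12,v17,v15) [++-] → (-0.513187, -2.2484, -0.33703)–(-1.35673, -2.2484, 0)  len=0.9084
  (v15,v18,v16) [--+] → (1.74548, -2.2484, 0.0149789)–(-0.513187, -2.2484, 0.33703)  len=2.2815
  (v16,v18,v19) [+-+] → (1.74548, -2.2484, 0.0149789)–(1.79305, -2.2484, 0.0081966)  len=0.0480
  (v17,v20,v15) [++-] → (0.1164, -2.2484, -0.247247)–(-0.513187, -2.2484, -0.33703)  len=0.6360
  (v15,v20,v18) [-+-] → (0.1164, -2.2484, -0.247247)–(1.79305, -2.2484, -0.0081966)  len=1.6936
  (v18,v0,v19) [-++] → (1.80725, -2.2484, 0)–(1.79305, -2.2484, 0.0081966)  len=0.0164
  (v20,v2,v18) [++-] → (1.80223, -2.2484, -0.00289303)–(1.79305, -2.2484, -0.0081966)  len=0.0106
  (v18,v2,v0) [-++] → (1.80223, -2.2484, -0.00289303)–(1.80725, -2.2484, 0)  len=0.0058

Chained into 1 loop(s):
  loop 1: 10 segments, perimeter = 6.5087
Total perimeter = 6.509

loops=1 perimeter=6.509


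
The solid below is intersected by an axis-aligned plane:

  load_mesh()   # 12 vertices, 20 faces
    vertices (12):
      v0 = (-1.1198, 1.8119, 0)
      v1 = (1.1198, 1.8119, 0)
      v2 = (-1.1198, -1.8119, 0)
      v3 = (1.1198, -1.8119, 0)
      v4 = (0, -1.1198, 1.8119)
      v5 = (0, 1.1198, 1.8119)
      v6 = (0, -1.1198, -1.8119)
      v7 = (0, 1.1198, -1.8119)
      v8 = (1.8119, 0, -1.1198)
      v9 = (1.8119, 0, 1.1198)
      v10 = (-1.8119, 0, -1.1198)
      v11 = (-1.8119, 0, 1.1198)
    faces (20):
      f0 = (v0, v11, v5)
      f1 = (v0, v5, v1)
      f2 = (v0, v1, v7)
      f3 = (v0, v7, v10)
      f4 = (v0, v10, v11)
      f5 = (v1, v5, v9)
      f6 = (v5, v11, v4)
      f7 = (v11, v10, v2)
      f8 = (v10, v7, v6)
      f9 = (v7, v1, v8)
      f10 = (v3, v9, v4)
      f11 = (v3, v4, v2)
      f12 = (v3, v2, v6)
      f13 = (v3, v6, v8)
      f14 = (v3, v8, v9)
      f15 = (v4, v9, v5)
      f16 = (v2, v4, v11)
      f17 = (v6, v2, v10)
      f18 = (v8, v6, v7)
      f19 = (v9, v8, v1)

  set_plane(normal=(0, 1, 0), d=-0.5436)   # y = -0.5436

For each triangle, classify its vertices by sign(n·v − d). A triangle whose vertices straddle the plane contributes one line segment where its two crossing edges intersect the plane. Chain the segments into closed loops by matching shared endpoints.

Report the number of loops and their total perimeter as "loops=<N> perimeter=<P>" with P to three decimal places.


loops=1 perimeter=10.928

Straddling triangles (10 of 20):
  (v5,v11,v4) [++-] → (-0.932324, -0.5436, 1.45578)–(0, -0.5436, 1.8119)  len=0.9980
  (v11,v10,v2) [++-] → (-1.60426, -0.5436, -0.783841)–(-1.60426, -0.5436, 0.783841)  len=1.5677
  (v10,v7,v6) [++-] → (0, -0.5436, -1.8119)–(-0.932324, -0.5436, -1.45578)  len=0.9980
  (v3,v9,v4) [-+-] → (1.60426, -0.5436, 0.783841)–(0.932324, -0.5436, 1.45578)  len=0.9503
  (v3,v6,v8) [--+] → (0.932324, -0.5436, -1.45578)–(1.60426, -0.5436, -0.783841)  len=0.9503
  (v3,v8,v9) [-++] → (1.60426, -0.5436, -0.783841)–(1.60426, -0.5436, 0.783841)  len=1.5677
  (v4,v9,v5) [-++] → (0.932324, -0.5436, 1.45578)–(0, -0.5436, 1.8119)  len=0.9980
  (v2,v4,v11) [--+] → (-0.932324, -0.5436, 1.45578)–(-1.60426, -0.5436, 0.783841)  len=0.9503
  (v6,v2,v10) [--+] → (-1.60426, -0.5436, -0.783841)–(-0.932324, -0.5436, -1.45578)  len=0.9503
  (v8,v6,v7) [+-+] → (0.932324, -0.5436, -1.45578)–(0, -0.5436, -1.8119)  len=0.9980

Chained into 1 loop(s):
  loop 1: 10 segments, perimeter = 10.9285
Total perimeter = 10.928


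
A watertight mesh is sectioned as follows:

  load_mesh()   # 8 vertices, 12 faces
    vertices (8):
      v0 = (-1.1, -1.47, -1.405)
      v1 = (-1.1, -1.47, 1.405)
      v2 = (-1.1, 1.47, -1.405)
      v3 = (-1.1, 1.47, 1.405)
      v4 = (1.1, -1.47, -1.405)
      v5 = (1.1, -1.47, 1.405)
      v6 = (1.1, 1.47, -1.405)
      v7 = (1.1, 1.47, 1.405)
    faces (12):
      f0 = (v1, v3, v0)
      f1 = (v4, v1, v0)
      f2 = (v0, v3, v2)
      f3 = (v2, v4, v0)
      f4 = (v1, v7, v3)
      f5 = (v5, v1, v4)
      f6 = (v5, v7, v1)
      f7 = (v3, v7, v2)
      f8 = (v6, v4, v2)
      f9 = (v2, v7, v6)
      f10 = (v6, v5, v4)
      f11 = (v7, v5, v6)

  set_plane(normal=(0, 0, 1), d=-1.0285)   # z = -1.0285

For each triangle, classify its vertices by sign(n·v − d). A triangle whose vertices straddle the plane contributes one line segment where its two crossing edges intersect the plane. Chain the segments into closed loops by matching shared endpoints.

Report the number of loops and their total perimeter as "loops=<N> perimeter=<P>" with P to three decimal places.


loops=1 perimeter=10.280

Straddling triangles (8 of 12):
  (v1,v3,v0) [++-] → (-1.1, -1.07608, -1.0285)–(-1.1, -1.47, -1.0285)  len=0.3939
  (v4,v1,v0) [-+-] → (0.805231, -1.47, -1.0285)–(-1.1, -1.47, -1.0285)  len=1.9052
  (v0,v3,v2) [-+-] → (-1.1, -1.07608, -1.0285)–(-1.1, 1.47, -1.0285)  len=2.5461
  (v5,v1,v4) [++-] → (0.805231, -1.47, -1.0285)–(1.1, -1.47, -1.0285)  len=0.2948
  (v3,v7,v2) [++-] → (-0.805231, 1.47, -1.0285)–(-1.1, 1.47, -1.0285)  len=0.2948
  (v2,v7,v6) [-+-] → (-0.805231, 1.47, -1.0285)–(1.1, 1.47, -1.0285)  len=1.9052
  (v6,v5,v4) [-+-] → (1.1, 1.07608, -1.0285)–(1.1, -1.47, -1.0285)  len=2.5461
  (v7,v5,v6) [++-] → (1.1, 1.07608, -1.0285)–(1.1, 1.47, -1.0285)  len=0.3939

Chained into 1 loop(s):
  loop 1: 8 segments, perimeter = 10.2800
Total perimeter = 10.280


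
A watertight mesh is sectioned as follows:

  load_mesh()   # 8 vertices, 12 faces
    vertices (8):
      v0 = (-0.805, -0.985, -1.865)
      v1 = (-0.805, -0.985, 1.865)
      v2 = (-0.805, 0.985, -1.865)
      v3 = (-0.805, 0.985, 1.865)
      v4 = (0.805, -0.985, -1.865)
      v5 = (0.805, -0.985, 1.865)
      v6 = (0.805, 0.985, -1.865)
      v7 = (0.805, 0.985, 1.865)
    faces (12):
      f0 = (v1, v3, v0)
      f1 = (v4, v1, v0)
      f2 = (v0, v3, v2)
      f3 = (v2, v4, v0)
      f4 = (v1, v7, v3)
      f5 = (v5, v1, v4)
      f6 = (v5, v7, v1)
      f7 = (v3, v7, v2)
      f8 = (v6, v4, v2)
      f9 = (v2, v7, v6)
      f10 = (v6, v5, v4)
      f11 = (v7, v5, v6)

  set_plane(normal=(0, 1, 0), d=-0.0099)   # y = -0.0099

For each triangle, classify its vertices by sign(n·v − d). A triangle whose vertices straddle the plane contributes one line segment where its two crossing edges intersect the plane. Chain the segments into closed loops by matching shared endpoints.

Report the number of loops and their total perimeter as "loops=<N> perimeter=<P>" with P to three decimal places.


loops=1 perimeter=10.680

Straddling triangles (8 of 12):
  (v1,v3,v0) [-+-] → (-0.805, -0.0099, 1.865)–(-0.805, -0.0099, -0.0187447)  len=1.8837
  (v0,v3,v2) [-++] → (-0.805, -0.0099, -0.0187447)–(-0.805, -0.0099, -1.865)  len=1.8463
  (v2,v4,v0) [+--] → (0.00809086, -0.0099, -1.865)–(-0.805, -0.0099, -1.865)  len=0.8131
  (v1,v7,v3) [-++] → (-0.00809086, -0.0099, 1.865)–(-0.805, -0.0099, 1.865)  len=0.7969
  (v5,v7,v1) [-+-] → (0.805, -0.0099, 1.865)–(-0.00809086, -0.0099, 1.865)  len=0.8131
  (v6,v4,v2) [+-+] → (0.805, -0.0099, -1.865)–(0.00809086, -0.0099, -1.865)  len=0.7969
  (v6,v5,v4) [+--] → (0.805, -0.0099, 0.0187447)–(0.805, -0.0099, -1.865)  len=1.8837
  (v7,v5,v6) [+-+] → (0.805, -0.0099, 1.865)–(0.805, -0.0099, 0.0187447)  len=1.8463

Chained into 1 loop(s):
  loop 1: 8 segments, perimeter = 10.6800
Total perimeter = 10.680


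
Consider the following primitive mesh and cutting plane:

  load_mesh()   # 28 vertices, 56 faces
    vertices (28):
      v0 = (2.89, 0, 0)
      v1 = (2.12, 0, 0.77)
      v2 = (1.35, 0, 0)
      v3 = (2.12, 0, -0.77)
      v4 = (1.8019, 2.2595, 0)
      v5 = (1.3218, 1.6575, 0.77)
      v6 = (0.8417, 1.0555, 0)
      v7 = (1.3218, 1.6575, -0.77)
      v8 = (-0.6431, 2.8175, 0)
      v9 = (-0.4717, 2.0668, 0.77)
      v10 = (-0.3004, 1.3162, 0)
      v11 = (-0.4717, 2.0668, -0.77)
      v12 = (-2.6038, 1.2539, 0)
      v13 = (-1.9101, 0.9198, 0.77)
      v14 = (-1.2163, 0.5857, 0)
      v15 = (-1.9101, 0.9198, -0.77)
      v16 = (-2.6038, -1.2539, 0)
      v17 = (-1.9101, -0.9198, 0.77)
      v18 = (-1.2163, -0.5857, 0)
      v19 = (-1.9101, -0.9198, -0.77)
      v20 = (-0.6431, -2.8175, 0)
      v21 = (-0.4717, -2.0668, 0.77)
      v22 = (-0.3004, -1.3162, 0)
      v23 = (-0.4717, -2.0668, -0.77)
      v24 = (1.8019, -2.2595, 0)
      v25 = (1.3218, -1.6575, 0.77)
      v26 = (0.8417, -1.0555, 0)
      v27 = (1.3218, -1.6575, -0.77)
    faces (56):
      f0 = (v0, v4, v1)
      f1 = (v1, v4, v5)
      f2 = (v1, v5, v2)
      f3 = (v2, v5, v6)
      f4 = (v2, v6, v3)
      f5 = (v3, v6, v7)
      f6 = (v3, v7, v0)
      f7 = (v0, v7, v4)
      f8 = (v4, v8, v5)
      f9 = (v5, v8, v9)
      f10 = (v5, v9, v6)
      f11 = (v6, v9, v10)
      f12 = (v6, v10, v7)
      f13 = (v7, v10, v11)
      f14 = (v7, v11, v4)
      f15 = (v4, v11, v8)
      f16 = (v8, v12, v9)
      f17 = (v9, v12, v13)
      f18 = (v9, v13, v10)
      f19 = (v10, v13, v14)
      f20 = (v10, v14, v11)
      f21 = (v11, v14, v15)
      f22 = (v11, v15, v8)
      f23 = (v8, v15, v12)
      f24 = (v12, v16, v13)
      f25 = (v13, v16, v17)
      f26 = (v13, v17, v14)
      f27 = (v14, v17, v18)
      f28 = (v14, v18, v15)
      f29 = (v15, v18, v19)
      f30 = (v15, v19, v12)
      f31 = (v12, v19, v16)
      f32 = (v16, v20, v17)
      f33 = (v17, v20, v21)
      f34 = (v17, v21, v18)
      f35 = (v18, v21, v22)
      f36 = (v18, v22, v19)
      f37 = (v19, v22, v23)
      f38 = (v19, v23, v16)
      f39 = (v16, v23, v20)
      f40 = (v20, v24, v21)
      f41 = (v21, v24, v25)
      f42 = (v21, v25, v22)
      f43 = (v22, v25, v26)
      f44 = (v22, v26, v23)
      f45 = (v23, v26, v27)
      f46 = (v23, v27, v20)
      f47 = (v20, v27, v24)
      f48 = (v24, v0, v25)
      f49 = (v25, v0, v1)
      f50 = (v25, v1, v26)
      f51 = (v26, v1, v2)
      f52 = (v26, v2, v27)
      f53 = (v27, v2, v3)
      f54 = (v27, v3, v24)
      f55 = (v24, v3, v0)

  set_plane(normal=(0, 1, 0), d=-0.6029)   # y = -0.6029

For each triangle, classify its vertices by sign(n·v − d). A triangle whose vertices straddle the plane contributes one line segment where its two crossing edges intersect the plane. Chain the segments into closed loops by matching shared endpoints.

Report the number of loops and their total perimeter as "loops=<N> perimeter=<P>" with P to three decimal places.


loops=2 perimeter=8.534

Straddling triangles (18 of 56):
  (v12,v16,v13) [+-+] → (-2.6038, -0.6029, 0)–(-2.39604, -0.6029, 0.230607)  len=0.3104
  (v13,v16,v17) [+--] → (-2.39604, -0.6029, 0.230607)–(-1.9101, -0.6029, 0.77)  len=0.7260
  (v13,v17,v14) [+-+] → (-1.9101, -0.6029, 0.77)–(-1.76406, -0.6029, 0.607919)  len=0.2182
  (v14,v17,v18) [+-+] → (-1.76406, -0.6029, 0.607919)–(-1.25202, -0.6029, 0.0396408)  len=0.7649
  (v15,v18,v19) [++-] → (-1.25202, -0.6029, -0.0396408)–(-1.9101, -0.6029, -0.77)  len=0.9831
  (v15,v19,v12) [+-+] → (-1.9101, -0.6029, -0.77)–(-2.01123, -0.6029, -0.657743)  len=0.1511
  (v12,v19,v16) [+--] → (-2.01123, -0.6029, -0.657743)–(-2.6038, -0.6029, 0)  len=0.8853
  (v17,v21,v18) [--+] → (-1.20765, -0.6029, 0.008942)–(-1.25202, -0.6029, 0.0396408)  len=0.0540
  (v18,v21,v22) [+--] → (-1.20765, -0.6029, 0.008942)–(-1.19473, -0.6029, 0)  len=0.0157
  (v18,v22,v19) [+--] → (-1.19473, -0.6029, 0)–(-1.25202, -0.6029, -0.0396408)  len=0.0697
  (v24,v0,v25) [-+-] → (2.59966, -0.6029, 0)–(2.31958, -0.6029, 0.28008)  len=0.3961
  (v25,v0,v1) [-++] → (2.31958, -0.6029, 0.28008)–(1.82966, -0.6029, 0.77)  len=0.6929
  (v25,v1,v26) [-+-] → (1.82966, -0.6029, 0.77)–(1.38984, -0.6029, 0.330177)  len=0.6220
  (v26,v1,v2) [-++] → (1.38984, -0.6029, 0.330177)–(1.05966, -0.6029, 0)  len=0.4669
  (v26,v2,v27) [-+-] → (1.05966, -0.6029, 0)–(1.33974, -0.6029, -0.28008)  len=0.3961
  (v27,v2,v3) [-++] → (1.33974, -0.6029, -0.28008)–(1.82966, -0.6029, -0.77)  len=0.6929
  (v27,v3,v24) [-+-] → (1.82966, -0.6029, -0.77)–(2.03512, -0.6029, -0.564542)  len=0.2906
  (v24,v3,v0) [-++] → (2.03512, -0.6029, -0.564542)–(2.59966, -0.6029, 0)  len=0.7984

Chained into 2 loop(s):
  loop 1: 10 segments, perimeter = 4.1783
  loop 2: 8 segments, perimeter = 4.3558
Total perimeter = 8.534
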